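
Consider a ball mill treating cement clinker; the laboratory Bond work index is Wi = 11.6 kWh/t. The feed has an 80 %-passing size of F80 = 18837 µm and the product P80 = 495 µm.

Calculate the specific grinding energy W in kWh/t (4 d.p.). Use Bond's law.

W = 10 Wi (1/√P80 − 1/√F80)  [Bond]
1/√495 = 0.044947;  1/√18837 = 0.007286
W = 10·11.6·(0.044947 − 0.007286) = 4.3686 kWh/t

W = 4.3686 kWh/t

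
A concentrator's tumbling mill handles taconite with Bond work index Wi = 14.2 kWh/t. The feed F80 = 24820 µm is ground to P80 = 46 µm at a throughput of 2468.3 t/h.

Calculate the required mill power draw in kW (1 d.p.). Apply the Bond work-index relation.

P = 49453.4 kW

Bond:  W = 10 Wi (1/√P − 1/√F)
W = 10·14.2·(1/√46 − 1/√24820) = 10·14.2·(0.141095) = 20.0354 kWh/t
P_mill = W·ṁ = 20.0354·2468.3 = 49453.4 kW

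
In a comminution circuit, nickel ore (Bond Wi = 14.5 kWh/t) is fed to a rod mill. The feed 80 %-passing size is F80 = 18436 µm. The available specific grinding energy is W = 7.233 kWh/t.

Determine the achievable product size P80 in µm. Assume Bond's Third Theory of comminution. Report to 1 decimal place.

P80 = 305.1 µm

W = 10 Wi / √P80 − 10 Wi / √F80
P80^-0.5 = F80^-0.5 + W/(10 Wi)
  = 7.2330/(10·14.5) + 1/√18436 = 0.049883 + 0.007365 = 0.057248
P80 = (1/0.057248)² = 17.4680² = 305.13 µm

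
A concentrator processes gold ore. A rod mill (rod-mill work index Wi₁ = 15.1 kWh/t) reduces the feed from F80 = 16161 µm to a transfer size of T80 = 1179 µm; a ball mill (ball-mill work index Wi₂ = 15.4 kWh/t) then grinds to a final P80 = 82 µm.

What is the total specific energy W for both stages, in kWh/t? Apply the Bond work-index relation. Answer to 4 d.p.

W = 15.7313 kWh/t

W_Bond = 10·Wi·(1/√P₈₀ − 1/√F₈₀)
Stage 1 (16161→1179 µm, Wi₁=15.1): W₁ = 10·15.1·(0.029123 − 0.007866) = 3.2098 kWh/t
Stage 2 (1179→82 µm, Wi₂=15.4): W₂ = 10·15.4·(0.110432 − 0.029123) = 12.5214 kWh/t
W = W₁ + W₂ = 3.2098 + 12.5214 = 15.7313 kWh/t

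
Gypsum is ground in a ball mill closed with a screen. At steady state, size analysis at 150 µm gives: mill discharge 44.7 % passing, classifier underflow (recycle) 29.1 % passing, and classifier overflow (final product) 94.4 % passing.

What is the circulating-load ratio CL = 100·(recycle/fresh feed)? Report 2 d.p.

CL = 318.59 %

Let r = R/F. Size balance at 150 µm:
Fd + Rd = Ru + Fo ⇒ R/F = (o−d)/(d−u)
r = (94.4 − 44.7)/(44.7 − 29.1) = 49.7/15.6 = 3.1859
CL = 100·r = 318.59 %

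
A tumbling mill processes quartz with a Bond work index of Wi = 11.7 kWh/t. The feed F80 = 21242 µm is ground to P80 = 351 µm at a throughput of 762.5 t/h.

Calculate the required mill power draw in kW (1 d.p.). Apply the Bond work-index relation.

P = 4149.7 kW

W = 10 Wi (P80^-0.5 − F80^-0.5)
W = 10·11.7·(1/√351 − 1/√21242) = 10·11.7·(0.046515) = 5.4422 kWh/t
Power = W × throughput = 5.4422 kWh/t × 762.5 t/h = 4149.7 kW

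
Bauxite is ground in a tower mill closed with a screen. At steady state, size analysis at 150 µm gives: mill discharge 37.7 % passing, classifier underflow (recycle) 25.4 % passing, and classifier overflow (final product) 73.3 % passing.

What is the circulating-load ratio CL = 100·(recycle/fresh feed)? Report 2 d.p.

CL = 289.43 %

Classifier node, passing 150 µm:
(1+r)·d = r·u + o ⇒ r = (o−d)/(d−u)
r = (73.3 − 37.7)/(37.7 − 25.4) = 35.6/12.3 = 2.8943
CL = 100·r = 289.43 %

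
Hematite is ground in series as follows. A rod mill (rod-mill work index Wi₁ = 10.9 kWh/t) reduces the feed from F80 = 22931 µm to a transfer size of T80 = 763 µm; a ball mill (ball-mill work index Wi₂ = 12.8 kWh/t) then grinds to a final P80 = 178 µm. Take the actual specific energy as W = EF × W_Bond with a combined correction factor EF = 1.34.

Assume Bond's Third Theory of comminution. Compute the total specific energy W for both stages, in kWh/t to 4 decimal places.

W = 10 Wi (P80^-0.5 − F80^-0.5)
Stage 1 (22931→763 µm, Wi₁=10.9): W₁ = 10·10.9·(0.036202 − 0.006604) = 3.2263 kWh/t
Stage 2 (763→178 µm, Wi₂=12.8): W₂ = 10·12.8·(0.074953 − 0.036202) = 4.9601 kWh/t
W = W₁ + W₂ = 3.2263 + 4.9601 = 8.1864 kWh/t
With EF = 1.34: W = 8.1864·1.34 = 10.9697 kWh/t

W = 10.9697 kWh/t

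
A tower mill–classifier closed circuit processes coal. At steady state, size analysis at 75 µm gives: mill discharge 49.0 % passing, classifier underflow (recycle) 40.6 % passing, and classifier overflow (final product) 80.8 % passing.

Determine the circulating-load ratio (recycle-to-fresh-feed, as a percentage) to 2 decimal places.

CL = 378.57 %

Let r = R/F. Size balance at 75 µm:
(1+r)·d = r·u + o ⇒ r = (o−d)/(d−u)
r = (80.8 − 49.0)/(49.0 − 40.6) = 31.8/8.4 = 3.7857
CL = 100·r = 378.57 %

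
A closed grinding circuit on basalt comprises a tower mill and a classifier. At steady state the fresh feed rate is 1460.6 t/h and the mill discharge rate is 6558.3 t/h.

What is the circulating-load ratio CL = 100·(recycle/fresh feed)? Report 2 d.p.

Mill node: discharge = fresh + recycle.
R = M − F = 6558.3 − 1460.6 = 5097.7 t/h
CL = 100·R/F = 100·5097.7/1460.6 = 349.01 %

CL = 349.01 %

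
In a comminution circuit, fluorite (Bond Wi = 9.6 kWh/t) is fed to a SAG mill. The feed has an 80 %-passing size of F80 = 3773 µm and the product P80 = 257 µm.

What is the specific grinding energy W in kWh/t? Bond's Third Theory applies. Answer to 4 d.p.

W = 4.4254 kWh/t

Bond:  W = 10 Wi (1/√P − 1/√F)
1/√257 = 0.062378;  1/√3773 = 0.016280
W = 10·9.6·(0.062378 − 0.016280) = 4.4254 kWh/t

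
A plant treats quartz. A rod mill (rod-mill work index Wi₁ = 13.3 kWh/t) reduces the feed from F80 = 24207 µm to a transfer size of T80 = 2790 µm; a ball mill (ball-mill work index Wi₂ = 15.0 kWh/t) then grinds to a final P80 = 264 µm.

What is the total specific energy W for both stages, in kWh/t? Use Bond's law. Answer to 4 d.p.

W = 10·Wi·(P80^(-½) − F80^(-½))
Stage 1 (24207→2790 µm, Wi₁=13.3): W₁ = 10·13.3·(0.018932 − 0.006427) = 1.6631 kWh/t
Stage 2 (2790→264 µm, Wi₂=15.0): W₂ = 10·15.0·(0.061546 − 0.018932) = 6.3921 kWh/t
W = W₁ + W₂ = 1.6631 + 6.3921 = 8.0552 kWh/t

W = 8.0552 kWh/t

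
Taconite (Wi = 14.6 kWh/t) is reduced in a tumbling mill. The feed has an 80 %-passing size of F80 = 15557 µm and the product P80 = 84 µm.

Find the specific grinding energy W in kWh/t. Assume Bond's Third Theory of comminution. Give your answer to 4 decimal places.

W = 14.7594 kWh/t

Bond:  W = 10 Wi (1/√P − 1/√F)
1/√84 = 0.109109;  1/√15557 = 0.008017
W = 10·14.6·(0.109109 − 0.008017) = 14.7594 kWh/t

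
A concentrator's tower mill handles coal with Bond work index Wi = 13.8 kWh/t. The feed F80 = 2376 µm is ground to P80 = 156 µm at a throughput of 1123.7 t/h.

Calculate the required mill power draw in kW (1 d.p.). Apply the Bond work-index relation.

W = 10·Wi·[P80^(−½) − F80^(−½)]
W = 10·13.8·(1/√156 − 1/√2376) = 10·13.8·(0.059549) = 8.2177 kWh/t
Power = W × throughput = 8.2177 kWh/t × 1123.7 t/h = 9234.3 kW

P = 9234.3 kW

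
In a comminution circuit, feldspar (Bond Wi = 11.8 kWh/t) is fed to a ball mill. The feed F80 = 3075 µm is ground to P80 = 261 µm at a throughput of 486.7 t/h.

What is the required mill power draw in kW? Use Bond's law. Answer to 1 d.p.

P = 2519.2 kW

W = 10 Wi / √P80 − 10 Wi / √F80
W = 10·11.8·(1/√261 − 1/√3075) = 10·11.8·(0.043865) = 5.1761 kWh/t
P_mill = W·ṁ = 5.1761·486.7 = 2519.2 kW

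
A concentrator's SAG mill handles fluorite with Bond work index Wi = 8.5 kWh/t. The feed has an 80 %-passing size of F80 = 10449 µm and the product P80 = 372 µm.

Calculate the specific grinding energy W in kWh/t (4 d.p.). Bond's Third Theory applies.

Bond: W = 10·Wi·(1/√P80 − 1/√F80)
1/√372 = 0.051848;  1/√10449 = 0.009783
W = 10·8.5·(0.051848 − 0.009783) = 3.5755 kWh/t

W = 3.5755 kWh/t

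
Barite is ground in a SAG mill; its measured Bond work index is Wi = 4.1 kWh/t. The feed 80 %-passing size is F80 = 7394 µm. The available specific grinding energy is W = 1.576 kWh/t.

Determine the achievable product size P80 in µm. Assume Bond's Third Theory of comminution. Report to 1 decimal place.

W = 10 Wi (1/√P80 − 1/√F80)  [Bond]
P80^(−½) = W/(10 Wi) + F80^(−½)
  = 1.5760/(10·4.1) + 1/√7394 = 0.038439 + 0.011629 = 0.050069
P80 = (1/0.050069)² = 19.9726² = 398.91 µm

P80 = 398.9 µm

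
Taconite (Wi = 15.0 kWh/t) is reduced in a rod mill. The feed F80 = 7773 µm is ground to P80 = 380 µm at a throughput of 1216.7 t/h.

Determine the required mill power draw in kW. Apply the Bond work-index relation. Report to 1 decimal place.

W = 10·Wi·(P80^(-½) − F80^(-½))
W = 10·15.0·(1/√380 − 1/√7773) = 10·15.0·(0.039956) = 5.9935 kWh/t
Power = W × throughput = 5.9935 kWh/t × 1216.7 t/h = 7292.3 kW

P = 7292.3 kW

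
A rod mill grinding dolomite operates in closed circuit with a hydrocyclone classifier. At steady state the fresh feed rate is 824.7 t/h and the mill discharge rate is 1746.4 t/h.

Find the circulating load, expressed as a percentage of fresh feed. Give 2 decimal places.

Discharge = new feed + return, hence
R = M − F = 1746.4 − 824.7 = 921.7 t/h
CL = 100·R/F = 100·921.7/824.7 = 111.76 %

CL = 111.76 %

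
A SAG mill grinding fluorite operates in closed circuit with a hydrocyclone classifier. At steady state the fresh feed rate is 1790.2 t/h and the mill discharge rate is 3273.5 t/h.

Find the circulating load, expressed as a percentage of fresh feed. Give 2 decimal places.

CL = 82.86 %

Discharge = new feed + return, hence
R = M − F = 3273.5 − 1790.2 = 1483.3 t/h
CL = 100·R/F = 100·1483.3/1790.2 = 82.86 %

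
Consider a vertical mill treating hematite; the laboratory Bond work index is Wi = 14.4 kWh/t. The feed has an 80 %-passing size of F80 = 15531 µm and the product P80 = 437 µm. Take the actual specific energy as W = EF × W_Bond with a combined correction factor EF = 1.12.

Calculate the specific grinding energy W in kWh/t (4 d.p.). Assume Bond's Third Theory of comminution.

W = 6.4209 kWh/t

W = 10·Wi·(P80^(-½) − F80^(-½))
1/√437 = 0.047836;  1/√15531 = 0.008024
W = 10·14.4·(0.047836 − 0.008024) = 5.7330 kWh/t
Corrected W = EF·W_Bond = 1.12·5.7330 = 6.4209 kWh/t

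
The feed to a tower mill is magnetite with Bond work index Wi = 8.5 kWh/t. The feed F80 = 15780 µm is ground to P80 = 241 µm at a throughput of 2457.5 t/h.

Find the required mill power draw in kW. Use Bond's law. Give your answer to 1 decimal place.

P = 11792.8 kW

W = 10 Wi (P80^-0.5 − F80^-0.5)
W = 10·8.5·(1/√241 − 1/√15780) = 10·8.5·(0.056455) = 4.7987 kWh/t
P = W·T = 4.7987·2457.5 = 11792.8 kW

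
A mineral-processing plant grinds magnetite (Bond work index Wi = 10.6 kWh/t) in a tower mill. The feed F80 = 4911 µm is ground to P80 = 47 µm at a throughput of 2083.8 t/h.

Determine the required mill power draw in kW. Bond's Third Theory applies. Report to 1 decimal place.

W_Bond = 10·Wi·(1/√P₈₀ − 1/√F₈₀)
W = 10·10.6·(1/√47 − 1/√4911) = 10·10.6·(0.131595) = 13.9491 kWh/t
P = W·T = 13.9491·2083.8 = 29067.1 kW

P = 29067.1 kW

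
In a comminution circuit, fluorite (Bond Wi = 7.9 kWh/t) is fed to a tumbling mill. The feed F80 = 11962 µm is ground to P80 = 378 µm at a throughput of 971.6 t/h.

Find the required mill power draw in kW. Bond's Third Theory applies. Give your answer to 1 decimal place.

W = 10·Wi·[P80^(−½) − F80^(−½)]
W = 10·7.9·(1/√378 − 1/√11962) = 10·7.9·(0.042291) = 3.3410 kWh/t
P_mill = W·ṁ = 3.3410·971.6 = 3246.1 kW

P = 3246.1 kW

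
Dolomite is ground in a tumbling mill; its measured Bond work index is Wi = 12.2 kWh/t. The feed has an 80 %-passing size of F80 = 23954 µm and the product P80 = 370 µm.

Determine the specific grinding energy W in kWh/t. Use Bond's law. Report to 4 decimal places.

W = 10 Wi (P80^-0.5 − F80^-0.5)
1/√370 = 0.051988;  1/√23954 = 0.006461
W = 10·12.2·(0.051988 − 0.006461) = 5.5542 kWh/t

W = 5.5542 kWh/t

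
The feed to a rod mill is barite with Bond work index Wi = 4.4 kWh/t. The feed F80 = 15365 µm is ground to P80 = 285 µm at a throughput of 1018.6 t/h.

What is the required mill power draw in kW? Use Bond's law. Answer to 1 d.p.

W = 10·Wi·(P80^(-½) − F80^(-½))
W = 10·4.4·(1/√285 − 1/√15365) = 10·4.4·(0.051167) = 2.2514 kWh/t
Mill draw = 2.2514 × 1018.6 = 2293.2 kW

P = 2293.2 kW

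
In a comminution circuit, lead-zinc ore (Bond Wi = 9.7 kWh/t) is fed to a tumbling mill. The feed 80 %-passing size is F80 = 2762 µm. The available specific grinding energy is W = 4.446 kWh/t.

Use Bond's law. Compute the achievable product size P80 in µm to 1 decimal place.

P80 = 237.7 µm

W = 10·Wi·(P80^(-½) − F80^(-½))
P80^(−½) = W/(10 Wi) + F80^(−½)
  = 4.4460/(10·9.7) + 1/√2762 = 0.045835 + 0.019028 = 0.064863
P80 = (1/0.064863)² = 15.4171² = 237.69 µm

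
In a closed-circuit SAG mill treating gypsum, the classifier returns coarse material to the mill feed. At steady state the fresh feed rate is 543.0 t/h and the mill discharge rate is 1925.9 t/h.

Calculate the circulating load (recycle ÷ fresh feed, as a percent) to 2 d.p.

Discharge = new feed + return, hence
R = M − F = 1925.9 − 543.0 = 1382.9 t/h
CL = 100·R/F = 100·1382.9/543.0 = 254.68 %

CL = 254.68 %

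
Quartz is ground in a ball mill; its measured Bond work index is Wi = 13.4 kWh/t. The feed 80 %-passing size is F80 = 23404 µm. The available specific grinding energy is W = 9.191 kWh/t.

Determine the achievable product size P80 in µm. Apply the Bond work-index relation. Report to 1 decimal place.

W = 10 Wi (P80^-0.5 − F80^-0.5)
1/√P80 = 1/√F80 + W/(10·Wi)
  = 9.1910/(10·13.4) + 1/√23404 = 0.068590 + 0.006537 = 0.075126
P80 = (1/0.075126)² = 13.3109² = 177.18 µm

P80 = 177.2 µm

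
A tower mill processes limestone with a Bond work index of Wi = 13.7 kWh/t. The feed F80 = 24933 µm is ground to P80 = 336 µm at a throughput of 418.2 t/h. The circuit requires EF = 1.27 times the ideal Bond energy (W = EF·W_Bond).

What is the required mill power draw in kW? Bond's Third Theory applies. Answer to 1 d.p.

Bond:  W = 10 Wi (1/√P − 1/√F)
W = 10·13.7·(1/√336 − 1/√24933) = 10·13.7·(0.048221) = 6.6063 kWh/t
Corrected W = EF·W_Bond = 1.27·6.6063 = 8.3900 kWh/t
Mill draw = 8.3900 × 418.2 = 3508.7 kW

P = 3508.7 kW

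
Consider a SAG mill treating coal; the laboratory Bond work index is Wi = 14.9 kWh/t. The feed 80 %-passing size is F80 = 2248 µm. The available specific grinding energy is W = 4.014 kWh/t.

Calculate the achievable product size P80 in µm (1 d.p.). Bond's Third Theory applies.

P80 = 433.5 µm

W = 10·Wi·(P80^(-½) − F80^(-½))
⇒ 1/√P80 = W/(10 Wi) + 1/√F80
  = 4.0140/(10·14.9) + 1/√2248 = 0.026940 + 0.021091 = 0.048031
P80 = (1/0.048031)² = 20.8200² = 433.47 µm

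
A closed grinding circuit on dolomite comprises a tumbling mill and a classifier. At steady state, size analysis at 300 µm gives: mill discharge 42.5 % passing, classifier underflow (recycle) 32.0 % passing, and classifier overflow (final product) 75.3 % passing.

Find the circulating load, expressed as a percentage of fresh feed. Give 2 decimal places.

Classifier node, passing 300 µm:
(1+r)·d = r·u + o ⇒ r = (o−d)/(d−u)
r = (75.3 − 42.5)/(42.5 − 32.0) = 32.8/10.5 = 3.1238
CL = 100·r = 312.38 %

CL = 312.38 %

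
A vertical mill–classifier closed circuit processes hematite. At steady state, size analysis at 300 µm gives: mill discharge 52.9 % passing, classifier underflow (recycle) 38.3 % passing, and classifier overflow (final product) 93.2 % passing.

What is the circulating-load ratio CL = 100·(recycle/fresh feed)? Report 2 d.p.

Classifier node, passing 300 µm:
r = (o − d)/(d − u)
r = (93.2 − 52.9)/(52.9 − 38.3) = 40.3/14.6 = 2.7603
CL = 100·r = 276.03 %

CL = 276.03 %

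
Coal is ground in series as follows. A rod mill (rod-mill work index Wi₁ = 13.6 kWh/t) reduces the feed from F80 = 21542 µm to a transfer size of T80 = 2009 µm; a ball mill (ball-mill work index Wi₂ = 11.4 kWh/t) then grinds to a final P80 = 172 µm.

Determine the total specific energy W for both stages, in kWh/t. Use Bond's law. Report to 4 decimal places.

W = 8.2566 kWh/t

Bond: W = 10·Wi·(1/√P80 − 1/√F80)
Stage 1 (21542→2009 µm, Wi₁=13.6): W₁ = 10·13.6·(0.022311 − 0.006813) = 2.1076 kWh/t
Stage 2 (2009→172 µm, Wi₂=11.4): W₂ = 10·11.4·(0.076249 − 0.022311) = 6.1490 kWh/t
W = W₁ + W₂ = 2.1076 + 6.1490 = 8.2566 kWh/t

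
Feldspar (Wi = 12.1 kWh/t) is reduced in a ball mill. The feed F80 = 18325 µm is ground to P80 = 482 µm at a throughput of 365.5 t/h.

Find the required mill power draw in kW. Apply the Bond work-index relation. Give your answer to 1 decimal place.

P = 1687.7 kW

W = 10 Wi / √P80 − 10 Wi / √F80
W = 10·12.1·(1/√482 − 1/√18325) = 10·12.1·(0.038162) = 4.6176 kWh/t
Mill draw = 4.6176 × 365.5 = 1687.7 kW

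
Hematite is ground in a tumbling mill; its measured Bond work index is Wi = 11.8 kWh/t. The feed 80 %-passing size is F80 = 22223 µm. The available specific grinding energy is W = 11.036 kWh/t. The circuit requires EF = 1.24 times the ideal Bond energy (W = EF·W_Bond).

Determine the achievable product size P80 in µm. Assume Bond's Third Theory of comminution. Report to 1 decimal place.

W = 10 Wi (P80^-0.5 − F80^-0.5)
W_Bond = W / EF = 11.036 / 1.24 = 8.9000 kWh/t
⇒ 1/√P80 = W_Bond/(10 Wi) + 1/√F80
  = 8.9000/(10·11.8) + 1/√22223 = 0.075424 + 0.006708 = 0.082132
P80 = (1/0.082132)² = 12.1755² = 148.24 µm

P80 = 148.2 µm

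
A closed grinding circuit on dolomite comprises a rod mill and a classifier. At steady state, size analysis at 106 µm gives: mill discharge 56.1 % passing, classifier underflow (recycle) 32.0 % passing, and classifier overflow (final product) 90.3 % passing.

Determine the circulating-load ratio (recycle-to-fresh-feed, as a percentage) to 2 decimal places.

CL = 141.91 %

Let r = R/F. Size balance at 106 µm:
d + r·d = r·u + o → r(d−u) = o−d
r = (90.3 − 56.1)/(56.1 − 32.0) = 34.2/24.1 = 1.4191
CL = 100·r = 141.91 %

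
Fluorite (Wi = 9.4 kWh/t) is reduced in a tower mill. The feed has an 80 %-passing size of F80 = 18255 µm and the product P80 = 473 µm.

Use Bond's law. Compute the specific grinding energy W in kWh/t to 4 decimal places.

W = 3.6264 kWh/t

W = 10 Wi (P80^-0.5 − F80^-0.5)
1/√473 = 0.045980;  1/√18255 = 0.007401
W = 10·9.4·(0.045980 − 0.007401) = 3.6264 kWh/t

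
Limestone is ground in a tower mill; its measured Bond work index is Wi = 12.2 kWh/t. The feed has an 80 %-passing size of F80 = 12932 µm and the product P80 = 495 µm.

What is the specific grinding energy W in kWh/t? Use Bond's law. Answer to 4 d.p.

W = 4.4107 kWh/t

W = 10·Wi·[P80^(−½) − F80^(−½)]
1/√495 = 0.044947;  1/√12932 = 0.008794
W = 10·12.2·(0.044947 − 0.008794) = 4.4107 kWh/t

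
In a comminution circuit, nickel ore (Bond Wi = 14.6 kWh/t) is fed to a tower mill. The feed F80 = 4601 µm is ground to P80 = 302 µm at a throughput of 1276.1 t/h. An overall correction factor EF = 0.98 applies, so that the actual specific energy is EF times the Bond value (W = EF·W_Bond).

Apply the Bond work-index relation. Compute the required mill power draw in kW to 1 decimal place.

P = 7814.8 kW

W = 10 Wi / √P80 − 10 Wi / √F80
W = 10·14.6·(1/√302 − 1/√4601) = 10·14.6·(0.042801) = 6.2489 kWh/t
Corrected W = EF·W_Bond = 0.98·6.2489 = 6.1240 kWh/t
Mill draw = 6.1240 × 1276.1 = 7814.8 kW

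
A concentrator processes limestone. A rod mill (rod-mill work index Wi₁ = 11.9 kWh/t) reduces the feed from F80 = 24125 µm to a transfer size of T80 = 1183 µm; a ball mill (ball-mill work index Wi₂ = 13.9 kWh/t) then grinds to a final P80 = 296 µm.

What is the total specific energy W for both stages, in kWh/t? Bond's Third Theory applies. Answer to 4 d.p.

W = 6.7316 kWh/t

Bond: W = 10·Wi·(1/√P80 − 1/√F80)
Stage 1 (24125→1183 µm, Wi₁=11.9): W₁ = 10·11.9·(0.029074 − 0.006438) = 2.6937 kWh/t
Stage 2 (1183→296 µm, Wi₂=13.9): W₂ = 10·13.9·(0.058124 − 0.029074) = 4.0379 kWh/t
W = W₁ + W₂ = 2.6937 + 4.0379 = 6.7316 kWh/t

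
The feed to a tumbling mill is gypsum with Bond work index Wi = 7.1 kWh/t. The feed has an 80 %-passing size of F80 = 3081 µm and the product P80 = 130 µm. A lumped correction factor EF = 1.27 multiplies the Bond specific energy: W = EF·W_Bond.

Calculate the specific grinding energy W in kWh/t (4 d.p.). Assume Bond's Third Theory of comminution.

Bond: W = 10·Wi·(1/√P80 − 1/√F80)
1/√130 = 0.087706;  1/√3081 = 0.018016
W = 10·7.1·(0.087706 − 0.018016) = 4.9480 kWh/t
With EF = 1.27: W = 4.9480·1.27 = 6.2839 kWh/t

W = 6.2839 kWh/t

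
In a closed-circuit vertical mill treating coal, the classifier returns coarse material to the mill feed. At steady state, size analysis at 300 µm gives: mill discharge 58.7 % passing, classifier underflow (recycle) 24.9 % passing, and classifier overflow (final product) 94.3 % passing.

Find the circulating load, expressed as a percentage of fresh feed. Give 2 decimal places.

CL = 105.33 %

Two-product formula at 300 µm:
(1+r)·d = r·u + o ⇒ r = (o−d)/(d−u)
r = (94.3 − 58.7)/(58.7 − 24.9) = 35.6/33.8 = 1.0533
CL = 100·r = 105.33 %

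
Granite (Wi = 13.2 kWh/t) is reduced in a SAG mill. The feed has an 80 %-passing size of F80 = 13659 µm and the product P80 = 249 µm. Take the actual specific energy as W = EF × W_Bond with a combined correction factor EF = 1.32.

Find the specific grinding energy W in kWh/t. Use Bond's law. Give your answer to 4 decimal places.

W = 10·Wi·(P80^(-½) − F80^(-½))
1/√249 = 0.063372;  1/√13659 = 0.008556
W = 10·13.2·(0.063372 − 0.008556) = 7.2357 kWh/t
W_actual = 1.32 × 7.2357 = 9.5511 kWh/t

W = 9.5511 kWh/t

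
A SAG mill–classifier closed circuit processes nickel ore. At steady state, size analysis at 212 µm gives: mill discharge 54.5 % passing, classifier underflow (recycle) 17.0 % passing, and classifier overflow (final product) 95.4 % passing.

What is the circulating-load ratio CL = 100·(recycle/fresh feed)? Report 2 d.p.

Two-product formula at 212 µm:
(1+r)d = ru + o → r = (o−d)/(d−u)
r = (95.4 − 54.5)/(54.5 − 17.0) = 40.9/37.5 = 1.0907
CL = 100·r = 109.07 %

CL = 109.07 %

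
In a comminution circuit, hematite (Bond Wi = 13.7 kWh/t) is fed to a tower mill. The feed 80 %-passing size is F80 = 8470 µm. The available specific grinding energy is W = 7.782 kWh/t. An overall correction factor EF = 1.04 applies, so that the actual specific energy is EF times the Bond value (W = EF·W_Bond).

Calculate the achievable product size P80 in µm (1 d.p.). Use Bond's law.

P80 = 233.2 µm

W = 10·Wi·[P80^(−½) − F80^(−½)]
W_Bond = W / EF = 7.782 / 1.04 = 7.4827 kWh/t
1/√P80 = 1/√F80 + W_Bond/(10·Wi)
  = 7.4827/(10·13.7) + 1/√8470 = 0.054618 + 0.010866 = 0.065484
P80 = (1/0.065484)² = 15.2709² = 233.20 µm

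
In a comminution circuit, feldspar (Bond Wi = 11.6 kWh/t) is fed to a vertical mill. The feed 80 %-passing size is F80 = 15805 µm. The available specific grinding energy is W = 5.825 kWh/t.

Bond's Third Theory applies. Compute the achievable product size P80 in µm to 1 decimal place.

W = 10 Wi (P80^-0.5 − F80^-0.5)
P80^-0.5 = F80^-0.5 + W/(10 Wi)
  = 5.8250/(10·11.6) + 1/√15805 = 0.050216 + 0.007954 = 0.058170
P80 = (1/0.058170)² = 17.1910² = 295.53 µm

P80 = 295.5 µm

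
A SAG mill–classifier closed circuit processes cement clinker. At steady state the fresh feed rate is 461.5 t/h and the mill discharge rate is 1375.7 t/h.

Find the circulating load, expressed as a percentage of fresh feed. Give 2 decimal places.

Discharge = new feed + return, hence
R = M − F = 1375.7 − 461.5 = 914.2 t/h
CL = 100·R/F = 100·914.2/461.5 = 198.09 %

CL = 198.09 %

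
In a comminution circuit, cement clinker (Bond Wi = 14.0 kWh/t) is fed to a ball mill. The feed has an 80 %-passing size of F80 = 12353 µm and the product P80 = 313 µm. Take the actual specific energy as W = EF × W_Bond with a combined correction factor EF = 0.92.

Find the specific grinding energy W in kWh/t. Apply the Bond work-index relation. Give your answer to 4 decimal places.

W = 6.1213 kWh/t

Bond: W = 10·Wi·(1/√P80 − 1/√F80)
1/√313 = 0.056523;  1/√12353 = 0.008997
W = 10·14.0·(0.056523 − 0.008997) = 6.6536 kWh/t
Apply correction: 6.6536 × 0.92 = 6.1213 kWh/t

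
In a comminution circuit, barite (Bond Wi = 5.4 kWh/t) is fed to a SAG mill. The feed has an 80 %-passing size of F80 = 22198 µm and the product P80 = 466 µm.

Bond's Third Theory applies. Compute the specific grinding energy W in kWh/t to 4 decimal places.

W = 2.1391 kWh/t

Bond:  W = 10 Wi (1/√P − 1/√F)
1/√466 = 0.046324;  1/√22198 = 0.006712
W = 10·5.4·(0.046324 − 0.006712) = 2.1391 kWh/t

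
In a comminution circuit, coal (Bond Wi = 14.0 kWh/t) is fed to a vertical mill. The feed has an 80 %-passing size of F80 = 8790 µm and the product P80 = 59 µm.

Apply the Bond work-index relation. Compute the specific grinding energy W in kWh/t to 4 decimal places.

W_Bond = 10·Wi·(1/√P₈₀ − 1/√F₈₀)
1/√59 = 0.130189;  1/√8790 = 0.010666
W = 10·14.0·(0.130189 − 0.010666) = 16.7332 kWh/t

W = 16.7332 kWh/t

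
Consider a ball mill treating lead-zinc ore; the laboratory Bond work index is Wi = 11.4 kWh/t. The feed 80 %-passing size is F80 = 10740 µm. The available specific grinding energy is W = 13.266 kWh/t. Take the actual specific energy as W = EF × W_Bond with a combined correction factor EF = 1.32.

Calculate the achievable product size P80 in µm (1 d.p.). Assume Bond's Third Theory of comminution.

W = 10·Wi·(P80^(-½) − F80^(-½))
W_Bond = W / EF = 13.266 / 1.32 = 10.0500 kWh/t
⇒ 1/√P80 = W_Bond/(10 Wi) + 1/√F80
  = 10.0500/(10·11.4) + 1/√10740 = 0.088158 + 0.009649 = 0.097807
P80 = (1/0.097807)² = 10.2242² = 104.53 µm

P80 = 104.5 µm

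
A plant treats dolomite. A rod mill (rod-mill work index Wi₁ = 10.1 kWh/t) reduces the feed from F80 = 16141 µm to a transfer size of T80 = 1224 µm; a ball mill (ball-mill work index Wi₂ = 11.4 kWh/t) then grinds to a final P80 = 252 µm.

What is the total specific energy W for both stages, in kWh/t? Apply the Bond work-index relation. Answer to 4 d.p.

W = 10 Wi (1/√P80 − 1/√F80)  [Bond]
Stage 1 (16141→1224 µm, Wi₁=10.1): W₁ = 10·10.1·(0.028583 − 0.007871) = 2.0919 kWh/t
Stage 2 (1224→252 µm, Wi₂=11.4): W₂ = 10·11.4·(0.062994 − 0.028583) = 3.9229 kWh/t
W = W₁ + W₂ = 2.0919 + 3.9229 = 6.0148 kWh/t

W = 6.0148 kWh/t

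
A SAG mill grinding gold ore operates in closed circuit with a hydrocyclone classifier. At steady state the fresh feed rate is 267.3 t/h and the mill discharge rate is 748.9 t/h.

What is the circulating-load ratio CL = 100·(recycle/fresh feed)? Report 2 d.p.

CL = 180.17 %

Mill node: discharge = fresh + recycle.
R = M − F = 748.9 − 267.3 = 481.6 t/h
CL = 100·R/F = 100·481.6/267.3 = 180.17 %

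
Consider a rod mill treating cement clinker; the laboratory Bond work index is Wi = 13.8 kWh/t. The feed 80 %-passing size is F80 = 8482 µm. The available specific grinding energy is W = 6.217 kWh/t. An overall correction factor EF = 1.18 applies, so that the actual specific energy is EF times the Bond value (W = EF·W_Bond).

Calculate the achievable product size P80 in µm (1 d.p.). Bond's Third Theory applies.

Bond:  W = 10 Wi (1/√P − 1/√F)
W_Bond = W / EF = 6.217 / 1.18 = 5.2686 kWh/t
P80^(−½) = W_Bond/(10 Wi) + F80^(−½)
  = 5.2686/(10·13.8) + 1/√8482 = 0.038179 + 0.010858 = 0.049037
P80 = (1/0.049037)² = 20.3929² = 415.87 µm

P80 = 415.9 µm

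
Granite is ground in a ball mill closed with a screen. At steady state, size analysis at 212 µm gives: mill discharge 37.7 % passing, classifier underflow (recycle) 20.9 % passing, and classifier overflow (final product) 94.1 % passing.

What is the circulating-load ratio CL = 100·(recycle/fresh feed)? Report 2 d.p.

Mass balance on the −212 µm fraction:
(1+r)d = ru + o → r = (o−d)/(d−u)
r = (94.1 − 37.7)/(37.7 − 20.9) = 56.4/16.8 = 3.3571
CL = 100·r = 335.71 %

CL = 335.71 %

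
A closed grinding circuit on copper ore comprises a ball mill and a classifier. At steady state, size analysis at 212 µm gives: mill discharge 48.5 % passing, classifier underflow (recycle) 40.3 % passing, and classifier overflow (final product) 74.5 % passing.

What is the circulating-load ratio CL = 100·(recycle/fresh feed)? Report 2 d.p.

CL = 317.07 %

Mass balance on the −212 µm fraction:
Fd + Rd = Ru + Fo ⇒ R/F = (o−d)/(d−u)
r = (74.5 − 48.5)/(48.5 − 40.3) = 26.0/8.2 = 3.1707
CL = 100·r = 317.07 %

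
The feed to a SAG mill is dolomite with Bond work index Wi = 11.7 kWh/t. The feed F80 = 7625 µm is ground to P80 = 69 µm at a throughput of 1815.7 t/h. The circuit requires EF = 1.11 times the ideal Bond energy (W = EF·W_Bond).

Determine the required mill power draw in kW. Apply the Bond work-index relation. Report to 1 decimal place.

Bond:  W = 10 Wi (1/√P − 1/√F)
W = 10·11.7·(1/√69 − 1/√7625) = 10·11.7·(0.108934) = 12.7453 kWh/t
W_actual = 1.11 × 12.7453 = 14.1472 kWh/t
Power = W × throughput = 14.1472 kWh/t × 1815.7 t/h = 25687.2 kW

P = 25687.2 kW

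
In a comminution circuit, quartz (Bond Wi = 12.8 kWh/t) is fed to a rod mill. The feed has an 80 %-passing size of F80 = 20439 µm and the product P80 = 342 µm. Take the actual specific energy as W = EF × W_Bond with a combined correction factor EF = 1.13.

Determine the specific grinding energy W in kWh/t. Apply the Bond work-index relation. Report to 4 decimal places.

W = 6.8095 kWh/t

W = 10·Wi·[P80^(−½) − F80^(−½)]
1/√342 = 0.054074;  1/√20439 = 0.006995
W = 10·12.8·(0.054074 − 0.006995) = 6.0261 kWh/t
Corrected W = EF·W_Bond = 1.13·6.0261 = 6.8095 kWh/t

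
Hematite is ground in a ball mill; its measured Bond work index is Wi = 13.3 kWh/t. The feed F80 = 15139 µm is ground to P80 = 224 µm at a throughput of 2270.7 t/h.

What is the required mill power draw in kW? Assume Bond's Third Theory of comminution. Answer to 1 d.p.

P = 17723.9 kW

W = 10 Wi (P80^-0.5 − F80^-0.5)
W = 10·13.3·(1/√224 − 1/√15139) = 10·13.3·(0.058688) = 7.8055 kWh/t
Mill draw = 7.8055 × 2270.7 = 17723.9 kW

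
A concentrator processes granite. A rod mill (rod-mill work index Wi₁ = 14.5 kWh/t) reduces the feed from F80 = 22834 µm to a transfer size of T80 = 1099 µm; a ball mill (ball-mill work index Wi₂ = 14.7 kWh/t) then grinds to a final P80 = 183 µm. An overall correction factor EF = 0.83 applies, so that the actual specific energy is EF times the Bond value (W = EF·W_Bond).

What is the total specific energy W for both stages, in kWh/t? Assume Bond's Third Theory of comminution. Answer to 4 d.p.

W = 8.1727 kWh/t

W = 10 Wi (1/√P80 − 1/√F80)  [Bond]
Stage 1 (22834→1099 µm, Wi₁=14.5): W₁ = 10·14.5·(0.030165 − 0.006618) = 3.4143 kWh/t
Stage 2 (1099→183 µm, Wi₂=14.7): W₂ = 10·14.7·(0.073922 − 0.030165) = 6.4323 kWh/t
W = W₁ + W₂ = 3.4143 + 6.4323 = 9.8467 kWh/t
With EF = 0.83: W = 9.8467·0.83 = 8.1727 kWh/t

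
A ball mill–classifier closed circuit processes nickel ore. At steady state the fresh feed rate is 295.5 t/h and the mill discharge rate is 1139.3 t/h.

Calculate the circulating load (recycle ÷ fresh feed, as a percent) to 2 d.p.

CL = 285.55 %

M = F + R at steady state, so:
R = M − F = 1139.3 − 295.5 = 843.8 t/h
CL = 100·R/F = 100·843.8/295.5 = 285.55 %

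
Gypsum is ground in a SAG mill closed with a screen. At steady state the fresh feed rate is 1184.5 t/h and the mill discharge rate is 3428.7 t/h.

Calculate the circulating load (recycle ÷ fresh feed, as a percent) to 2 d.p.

Mill node: discharge = fresh + recycle.
R = M − F = 3428.7 − 1184.5 = 2244.2 t/h
CL = 100·R/F = 100·2244.2/1184.5 = 189.46 %

CL = 189.46 %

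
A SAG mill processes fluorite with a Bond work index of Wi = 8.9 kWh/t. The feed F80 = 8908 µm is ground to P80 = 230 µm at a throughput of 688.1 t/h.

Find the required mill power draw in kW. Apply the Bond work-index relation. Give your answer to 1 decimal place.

P = 3389.2 kW

W = 10·Wi·[P80^(−½) − F80^(−½)]
W = 10·8.9·(1/√230 − 1/√8908) = 10·8.9·(0.055343) = 4.9255 kWh/t
P = W·T = 4.9255·688.1 = 3389.2 kW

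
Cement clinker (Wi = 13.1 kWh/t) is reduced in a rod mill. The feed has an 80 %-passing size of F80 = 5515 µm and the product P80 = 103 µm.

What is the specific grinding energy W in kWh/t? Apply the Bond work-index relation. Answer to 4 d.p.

Bond:  W = 10 Wi (1/√P − 1/√F)
1/√103 = 0.098533;  1/√5515 = 0.013466
W = 10·13.1·(0.098533 − 0.013466) = 11.1438 kWh/t

W = 11.1438 kWh/t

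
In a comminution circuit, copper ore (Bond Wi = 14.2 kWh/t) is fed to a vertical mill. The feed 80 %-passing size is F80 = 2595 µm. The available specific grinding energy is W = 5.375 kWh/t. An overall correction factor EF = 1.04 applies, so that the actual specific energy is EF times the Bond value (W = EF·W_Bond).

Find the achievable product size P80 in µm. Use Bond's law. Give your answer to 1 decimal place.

W = 10 Wi (P80^-0.5 − F80^-0.5)
W_Bond = W / EF = 5.375 / 1.04 = 5.1683 kWh/t
P80^-0.5 = F80^-0.5 + W_Bond/(10 Wi)
  = 5.1683/(10·14.2) + 1/√2595 = 0.036396 + 0.019630 = 0.056027
P80 = (1/0.056027)² = 17.8486² = 318.57 µm

P80 = 318.6 µm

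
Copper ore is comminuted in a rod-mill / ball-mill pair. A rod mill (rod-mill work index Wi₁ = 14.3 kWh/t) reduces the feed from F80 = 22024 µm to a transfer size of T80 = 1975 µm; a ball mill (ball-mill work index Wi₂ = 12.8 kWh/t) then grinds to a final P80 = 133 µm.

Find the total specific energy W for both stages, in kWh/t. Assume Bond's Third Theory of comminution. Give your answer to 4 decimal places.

W = 10.4730 kWh/t

W_Bond = 10·Wi·(1/√P₈₀ − 1/√F₈₀)
Stage 1 (22024→1975 µm, Wi₁=14.3): W₁ = 10·14.3·(0.022502 − 0.006738) = 2.2542 kWh/t
Stage 2 (1975→133 µm, Wi₂=12.8): W₂ = 10·12.8·(0.086711 − 0.022502) = 8.2188 kWh/t
W = W₁ + W₂ = 2.2542 + 8.2188 = 10.4730 kWh/t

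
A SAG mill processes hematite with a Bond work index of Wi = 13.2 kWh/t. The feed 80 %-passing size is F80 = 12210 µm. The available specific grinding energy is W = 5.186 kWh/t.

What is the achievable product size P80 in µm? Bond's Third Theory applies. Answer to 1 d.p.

P80 = 428.0 µm

W = 10 Wi (1/√P80 − 1/√F80)  [Bond]
P80^(−½) = W/(10 Wi) + F80^(−½)
  = 5.1860/(10·13.2) + 1/√12210 = 0.039288 + 0.009050 = 0.048338
P80 = (1/0.048338)² = 20.6878² = 427.98 µm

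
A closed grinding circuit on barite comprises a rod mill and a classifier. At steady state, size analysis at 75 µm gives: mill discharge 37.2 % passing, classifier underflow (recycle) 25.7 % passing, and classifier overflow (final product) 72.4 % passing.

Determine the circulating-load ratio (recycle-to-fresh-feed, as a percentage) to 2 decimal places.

Two-product formula at 75 µm:
r = (o − d)/(d − u)
r = (72.4 − 37.2)/(37.2 − 25.7) = 35.2/11.5 = 3.0609
CL = 100·r = 306.09 %

CL = 306.09 %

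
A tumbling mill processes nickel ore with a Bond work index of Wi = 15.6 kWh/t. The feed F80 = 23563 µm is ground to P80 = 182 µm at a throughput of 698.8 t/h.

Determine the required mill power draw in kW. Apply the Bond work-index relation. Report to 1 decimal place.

W = 10 Wi (1/√P80 − 1/√F80)  [Bond]
W = 10·15.6·(1/√182 − 1/√23563) = 10·15.6·(0.067610) = 10.5472 kWh/t
P_mill = W·ṁ = 10.5472·698.8 = 7370.4 kW

P = 7370.4 kW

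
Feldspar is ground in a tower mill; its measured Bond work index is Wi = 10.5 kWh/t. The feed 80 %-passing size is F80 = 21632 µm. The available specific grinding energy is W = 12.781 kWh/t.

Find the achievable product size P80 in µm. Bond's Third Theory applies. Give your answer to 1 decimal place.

W = 10 Wi (P80^-0.5 − F80^-0.5)
⇒ 1/√P80 = W/(10 Wi) + 1/√F80
  = 12.7810/(10·10.5) + 1/√21632 = 0.121724 + 0.006799 = 0.128523
P80 = (1/0.128523)² = 7.7807² = 60.54 µm

P80 = 60.5 µm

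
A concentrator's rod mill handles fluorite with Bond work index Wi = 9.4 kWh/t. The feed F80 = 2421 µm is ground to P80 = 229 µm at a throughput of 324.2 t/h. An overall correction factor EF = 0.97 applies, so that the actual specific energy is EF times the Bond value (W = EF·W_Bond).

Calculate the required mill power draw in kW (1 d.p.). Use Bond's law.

W = 10 Wi (1/√P80 − 1/√F80)  [Bond]
W = 10·9.4·(1/√229 − 1/√2421) = 10·9.4·(0.045758) = 4.3013 kWh/t
W_actual = 0.97 × 4.3013 = 4.1722 kWh/t
P_mill = W·ṁ = 4.1722·324.2 = 1352.6 kW

P = 1352.6 kW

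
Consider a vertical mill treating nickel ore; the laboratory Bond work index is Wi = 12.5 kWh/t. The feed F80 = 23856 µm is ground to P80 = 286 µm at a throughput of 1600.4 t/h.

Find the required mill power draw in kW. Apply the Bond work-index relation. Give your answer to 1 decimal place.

P = 10534.0 kW

Bond: W = 10·Wi·(1/√P80 − 1/√F80)
W = 10·12.5·(1/√286 − 1/√23856) = 10·12.5·(0.052657) = 6.5821 kWh/t
P_mill = W·ṁ = 6.5821·1600.4 = 10534.0 kW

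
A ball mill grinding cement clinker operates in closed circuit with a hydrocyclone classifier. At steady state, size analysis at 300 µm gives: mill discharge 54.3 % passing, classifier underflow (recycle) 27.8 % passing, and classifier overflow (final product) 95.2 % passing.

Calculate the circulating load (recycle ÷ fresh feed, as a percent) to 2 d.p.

Balance %-passing 300 µm (r = R/F):
(1+r)·d = r·u + o ⇒ r = (o−d)/(d−u)
r = (95.2 − 54.3)/(54.3 − 27.8) = 40.9/26.5 = 1.5434
CL = 100·r = 154.34 %

CL = 154.34 %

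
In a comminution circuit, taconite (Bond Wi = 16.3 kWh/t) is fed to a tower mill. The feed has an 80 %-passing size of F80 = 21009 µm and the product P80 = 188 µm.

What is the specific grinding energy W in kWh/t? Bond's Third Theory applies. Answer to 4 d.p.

W = 10 Wi (1/√P80 − 1/√F80)  [Bond]
1/√188 = 0.072932;  1/√21009 = 0.006899
W = 10·16.3·(0.072932 − 0.006899) = 10.7634 kWh/t

W = 10.7634 kWh/t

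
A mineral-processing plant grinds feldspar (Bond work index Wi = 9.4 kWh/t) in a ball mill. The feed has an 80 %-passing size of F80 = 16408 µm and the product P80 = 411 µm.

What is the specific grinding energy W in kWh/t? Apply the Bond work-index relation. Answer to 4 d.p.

Bond: W = 10·Wi·(1/√P80 − 1/√F80)
1/√411 = 0.049326;  1/√16408 = 0.007807
W = 10·9.4·(0.049326 − 0.007807) = 3.9028 kWh/t

W = 3.9028 kWh/t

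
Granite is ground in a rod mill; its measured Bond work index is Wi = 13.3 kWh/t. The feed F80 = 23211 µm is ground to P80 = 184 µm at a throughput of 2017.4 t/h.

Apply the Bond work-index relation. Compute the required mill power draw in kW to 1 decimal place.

W = 10·Wi·[P80^(−½) − F80^(−½)]
W = 10·13.3·(1/√184 − 1/√23211) = 10·13.3·(0.067157) = 8.9319 kWh/t
P = W·T = 8.9319·2017.4 = 18019.2 kW

P = 18019.2 kW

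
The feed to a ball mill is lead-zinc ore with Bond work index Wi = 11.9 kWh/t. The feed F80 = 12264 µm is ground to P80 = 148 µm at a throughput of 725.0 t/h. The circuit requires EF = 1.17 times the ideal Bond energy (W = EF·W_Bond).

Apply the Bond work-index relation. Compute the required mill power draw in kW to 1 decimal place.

W = 10 Wi (1/√P80 − 1/√F80)  [Bond]
W = 10·11.9·(1/√148 − 1/√12264) = 10·11.9·(0.073170) = 8.7072 kWh/t
Apply correction: 8.7072 × 1.17 = 10.1874 kWh/t
Power = W × throughput = 10.1874 kWh/t × 725.0 t/h = 7385.9 kW

P = 7385.9 kW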